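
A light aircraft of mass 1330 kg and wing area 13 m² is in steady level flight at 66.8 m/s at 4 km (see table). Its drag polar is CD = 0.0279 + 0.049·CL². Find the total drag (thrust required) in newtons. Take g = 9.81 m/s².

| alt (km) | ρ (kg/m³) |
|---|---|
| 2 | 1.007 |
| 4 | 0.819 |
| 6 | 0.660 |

At 4 km, from the table: ρ = 0.819 kg/m³.
In steady level flight, lift balances weight: W = mg = 1330 × 9.81 = 13047 N.
q = ½ρv² = ½ × 0.819 × 66.8² = 1827 Pa.
CL = 2W/(ρv²S) = 2×13047/(0.819×66.8²×13) = 0.5493.
CD = 0.0279 + 0.049 × 0.5493² = 0.04268.
D = q·S·CD = 1827 × 13 × 0.04268 = 1014 N

D = 1010 N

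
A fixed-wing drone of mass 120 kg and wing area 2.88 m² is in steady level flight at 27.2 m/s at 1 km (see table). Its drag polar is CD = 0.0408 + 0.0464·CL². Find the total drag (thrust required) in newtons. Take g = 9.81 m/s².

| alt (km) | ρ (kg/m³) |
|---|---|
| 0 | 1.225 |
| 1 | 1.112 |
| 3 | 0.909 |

D = 103 N

At 1 km, from the table: ρ = 1.112 kg/m³.
In steady level flight, lift balances weight: W = mg = 120 × 9.81 = 1177.2 N.
Dynamic pressure q = 0.5 × 1.112 × 27.2² = 411.4 Pa.
CL = W/(q·S) = 1177.2 / (411.4 × 2.88) = 0.9937.
CD = 0.0408 + 0.0464 × 0.9937² = 0.08662.
D = q·S·CD = 411.4 × 2.88 × 0.08662 = 102.6 N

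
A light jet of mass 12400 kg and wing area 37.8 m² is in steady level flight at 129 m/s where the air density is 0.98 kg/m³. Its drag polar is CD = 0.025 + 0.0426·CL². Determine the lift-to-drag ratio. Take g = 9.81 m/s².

L/D = 12.5

Level flight ⇒ L = W = m·g = 12400 × 9.81 = 1.2164×10^5 N.
q = ½ρv² = ½ × 0.98 × 129² = 8154 Pa.
Required CL = L/(qS) = 1.2164×10^5/(8154·37.8) = 0.3947.
CD = 0.025 + 0.0426 × 0.3947² = 0.03164.
L/D = CL/CD = 0.3947 / 0.03164 = 12.5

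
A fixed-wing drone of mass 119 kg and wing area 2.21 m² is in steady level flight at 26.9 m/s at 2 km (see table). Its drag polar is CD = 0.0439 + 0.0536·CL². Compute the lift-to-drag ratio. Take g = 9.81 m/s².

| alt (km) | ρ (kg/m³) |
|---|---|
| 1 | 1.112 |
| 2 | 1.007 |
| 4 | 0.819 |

At 2 km, from the table: ρ = 1.007 kg/m³.
Weight W = mg = 119 × 9.81 = 1167.4 N; in level flight L = W.
Dynamic pressure q = 0.5 × 1.007 × 26.9² = 364.3 Pa.
CL = 2W/(ρv²S) = 2×1167.4/(1.007×26.9²×2.21) = 1.45.
CD = 0.0439 + 0.0536 × 1.45² = 0.1566.
L/D = CL/CD = 1.45 / 0.1566 = 9.26

L/D = 9.26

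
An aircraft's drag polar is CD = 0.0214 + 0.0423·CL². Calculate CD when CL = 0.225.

CD = 0.0235

CD = 0.0214 + 0.0423 × 0.225² = 0.0214 + 0.002141 = 0.0235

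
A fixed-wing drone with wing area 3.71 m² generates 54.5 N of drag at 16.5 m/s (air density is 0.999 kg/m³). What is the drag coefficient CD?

From D = ½ρv²S·CD, rearranging gives CD = 2D/(ρv²S).
CD = 2 × 54.5 / (0.999 × 16.5² × 3.71) = 0.108

CD = 0.108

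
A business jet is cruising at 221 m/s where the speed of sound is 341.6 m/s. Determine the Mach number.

M = 0.647

M = v/a = 221 / 341.6 = 0.647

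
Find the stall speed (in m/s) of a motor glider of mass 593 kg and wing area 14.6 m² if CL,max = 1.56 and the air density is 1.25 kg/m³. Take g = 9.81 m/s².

Weight W = mg = 593 × 9.81 = 5817 N.
V_stall = √(2W/(ρ·S·CL,max)) = √(2 × 5817 / (1.25 × 14.6 × 1.56))
V_stall = √408.7 = 20.2 m/s

V_stall = 20.2 m/s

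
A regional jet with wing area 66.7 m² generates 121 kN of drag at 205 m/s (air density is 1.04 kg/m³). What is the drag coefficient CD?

CD = 0.083

From D = ½ρv²S·CD, rearranging gives CD = 2D/(ρv²S).
CD = 2 × 1.21×10^5 / (1.04 × 205² × 66.7) = 0.083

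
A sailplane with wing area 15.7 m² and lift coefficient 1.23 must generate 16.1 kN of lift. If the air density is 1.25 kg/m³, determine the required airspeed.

v = 36.5 m/s

L = ½ρv²S·CL ⇒ v = √(2L/(ρ·S·CL))
v = √(2 × 16100 / (1.25 × 15.7 × 1.23)) = √1334 = 36.5 m/s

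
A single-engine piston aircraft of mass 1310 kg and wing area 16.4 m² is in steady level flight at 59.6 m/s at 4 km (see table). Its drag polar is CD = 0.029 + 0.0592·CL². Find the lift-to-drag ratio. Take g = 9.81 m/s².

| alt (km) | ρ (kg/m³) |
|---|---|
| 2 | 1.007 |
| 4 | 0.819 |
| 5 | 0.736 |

At 4 km, from the table: ρ = 0.819 kg/m³.
Weight W = mg = 1310 × 9.81 = 12851 N; in level flight L = W.
q = ½ρv² = ½ × 0.819 × 59.6² = 1455 Pa.
CL = 2W/(ρv²S) = 2×12851/(0.819×59.6²×16.4) = 0.5387.
CD = 0.029 + 0.0592 × 0.5387² = 0.04618.
L/D = CL/CD = 0.5387 / 0.04618 = 11.7

L/D = 11.7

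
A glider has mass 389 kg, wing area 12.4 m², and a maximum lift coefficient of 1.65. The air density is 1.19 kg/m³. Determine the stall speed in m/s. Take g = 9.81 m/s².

V_stall = 17.7 m/s

Stall occurs when L = W at CL,max. W = mg = 389 × 9.81 = 3816 N.
From L = ½ρV²S·CL,max = W: V_stall = √(2W/(ρSCL,max)) = √(2·3816/(1.19·12.4·1.65))
V_stall = √313.5 = 17.7 m/s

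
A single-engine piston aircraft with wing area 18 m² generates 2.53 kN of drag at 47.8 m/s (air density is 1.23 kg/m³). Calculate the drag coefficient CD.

CD = 0.1

From D = ½ρv²S·CD, rearranging gives CD = 2D/(ρv²S).
CD = 2 × 2530 / (1.23 × 47.8² × 18) = 0.1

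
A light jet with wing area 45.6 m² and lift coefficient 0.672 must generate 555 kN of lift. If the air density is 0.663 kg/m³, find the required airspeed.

L = ½ρv²S·CL ⇒ v = √(2L/(ρ·S·CL))
v = √(2 × 5.55×10^5 / (0.663 × 45.6 × 0.672)) = √54640 = 234 m/s

v = 234 m/s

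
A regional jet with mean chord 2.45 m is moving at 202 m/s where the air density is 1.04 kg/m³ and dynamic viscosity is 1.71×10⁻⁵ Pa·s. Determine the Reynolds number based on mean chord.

Re = 3.01×10^7

Re = ρ·v·c/μ = 1.04 × 202 × 2.45 / (1.71×10⁻⁵) = 3.01×10^7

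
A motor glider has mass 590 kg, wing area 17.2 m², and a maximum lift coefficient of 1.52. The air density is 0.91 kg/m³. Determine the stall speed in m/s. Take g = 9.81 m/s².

V_stall = 22.1 m/s

Weight W = mg = 590 × 9.81 = 5788 N.
From L = ½ρV²S·CL,max = W: V_stall = √(2W/(ρSCL,max)) = √(2·5788/(0.91·17.2·1.52))
V_stall = √486.6 = 22.1 m/s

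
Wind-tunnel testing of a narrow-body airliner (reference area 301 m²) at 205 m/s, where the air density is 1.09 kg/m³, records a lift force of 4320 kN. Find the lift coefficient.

CL = 0.627

From L = ½ρv²S·CL, rearranging gives CL = 2L/(ρv²S).
CL = 2 × 4.32×10^6 / (1.09 × 205² × 301) = 0.627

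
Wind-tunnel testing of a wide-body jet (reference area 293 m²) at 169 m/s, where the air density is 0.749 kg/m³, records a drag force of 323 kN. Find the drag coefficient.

CD = 0.103

From D = ½ρv²S·CD, rearranging gives CD = 2D/(ρv²S).
CD = 2 × 3.23×10^5 / (0.749 × 169² × 293) = 0.103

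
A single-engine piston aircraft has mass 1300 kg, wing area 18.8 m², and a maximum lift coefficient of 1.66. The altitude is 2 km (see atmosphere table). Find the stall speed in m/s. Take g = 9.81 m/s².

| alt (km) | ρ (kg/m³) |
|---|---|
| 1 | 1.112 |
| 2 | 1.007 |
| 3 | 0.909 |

V_stall = 28.5 m/s

At 2 km, from the table: ρ = 1.007 kg/m³.
At stall, lift equals weight: L = W = m·g = 1300 × 9.81 = 12750 N.
From L = ½ρV²S·CL,max = W: V_stall = √(2W/(ρSCL,max)) = √(2·12750/(1.007·18.8·1.66))
V_stall = √811.6 = 28.5 m/s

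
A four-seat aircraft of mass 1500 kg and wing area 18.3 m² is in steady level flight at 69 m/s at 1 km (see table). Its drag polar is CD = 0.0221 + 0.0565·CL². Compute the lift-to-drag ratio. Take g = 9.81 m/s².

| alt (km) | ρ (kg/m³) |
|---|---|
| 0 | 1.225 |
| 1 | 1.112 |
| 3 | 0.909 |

L/D = 11.1

At 1 km, from the table: ρ = 1.112 kg/m³.
In steady level flight, lift balances weight: W = mg = 1500 × 9.81 = 14715 N.
q = ½ρv² = ½ × 1.112 × 69² = 2647 Pa.
CL = W/(q·S) = 14715 / (2647 × 18.3) = 0.3038.
CD = 0.0221 + 0.0565 × 0.3038² = 0.02731.
L/D = CL/CD = 0.3038 / 0.02731 = 11.1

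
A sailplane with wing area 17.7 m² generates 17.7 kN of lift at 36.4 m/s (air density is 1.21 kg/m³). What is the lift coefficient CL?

CL = 1.25

From L = ½ρv²S·CL, rearranging gives CL = 2L/(ρv²S).
CL = 2 × 17700 / (1.21 × 36.4² × 17.7) = 1.25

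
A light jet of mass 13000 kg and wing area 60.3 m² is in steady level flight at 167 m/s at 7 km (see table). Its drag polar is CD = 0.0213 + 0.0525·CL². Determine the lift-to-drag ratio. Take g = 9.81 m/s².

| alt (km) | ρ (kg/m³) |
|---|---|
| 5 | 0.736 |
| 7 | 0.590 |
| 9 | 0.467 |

At 7 km, from the table: ρ = 0.590 kg/m³.
Level flight ⇒ L = W = m·g = 13000 × 9.81 = 1.2753×10^5 N.
q = ½ρv² = ½ × 0.59 × 167² = 8227 Pa.
CL = 2W/(ρv²S) = 2×1.2753×10^5/(0.59×167²×60.3) = 0.2571.
CD = 0.0213 + 0.0525 × 0.2571² = 0.02477.
L/D = CL/CD = 0.2571 / 0.02477 = 10.4

L/D = 10.4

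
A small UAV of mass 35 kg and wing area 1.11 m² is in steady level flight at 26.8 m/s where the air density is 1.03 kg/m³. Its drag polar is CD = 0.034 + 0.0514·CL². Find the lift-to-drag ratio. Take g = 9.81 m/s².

L/D = 12

In steady level flight, lift balances weight: W = mg = 35 × 9.81 = 343.35 N.
q = ½ρv² = ½ × 1.03 × 26.8² = 369.9 Pa.
CL = W/(q·S) = 343.35 / (369.9 × 1.11) = 0.8363.
CD = 0.034 + 0.0514 × 0.8363² = 0.06994.
L/D = CL/CD = 0.8363 / 0.06994 = 12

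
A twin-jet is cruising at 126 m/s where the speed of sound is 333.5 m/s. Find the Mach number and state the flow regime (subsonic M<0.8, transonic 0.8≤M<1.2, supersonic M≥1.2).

M = 0.378 (subsonic)

M = v/a = 126 / 333.5 = 0.378
M = 0.378 → subsonic.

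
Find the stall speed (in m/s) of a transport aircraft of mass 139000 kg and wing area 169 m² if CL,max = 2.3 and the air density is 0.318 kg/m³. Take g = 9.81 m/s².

V_stall = 149 m/s

At stall, lift equals weight: L = W = m·g = 139000 × 9.81 = 1.364×10^6 N.
From L = ½ρV²S·CL,max = W: V_stall = √(2W/(ρSCL,max)) = √(2·1.364×10^6/(0.318·169·2.3))
V_stall = √22060 = 149 m/s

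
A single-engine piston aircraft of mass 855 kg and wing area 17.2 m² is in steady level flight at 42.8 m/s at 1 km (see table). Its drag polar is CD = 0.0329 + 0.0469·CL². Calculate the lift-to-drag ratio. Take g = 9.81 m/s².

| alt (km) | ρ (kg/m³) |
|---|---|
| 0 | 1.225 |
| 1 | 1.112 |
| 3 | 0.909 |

L/D = 11

At 1 km, from the table: ρ = 1.112 kg/m³.
Level flight ⇒ L = W = m·g = 855 × 9.81 = 8387.6 N.
Dynamic pressure q = 0.5 × 1.112 × 42.8² = 1019 Pa.
CL = 2W/(ρv²S) = 2×8387.6/(1.112×42.8²×17.2) = 0.4788.
CD = 0.0329 + 0.0469 × 0.4788² = 0.04365.
L/D = CL/CD = 0.4788 / 0.04365 = 11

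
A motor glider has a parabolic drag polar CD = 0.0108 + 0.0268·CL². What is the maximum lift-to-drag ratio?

For CD = CD0 + K·CL², (L/D)max occurs at CL* = √(CD0/K) and equals 1/(2√(K·CD0)).
(L/D)max = 1/(2√(0.0268 × 0.0108)) = 1/(2 × 0.01701) = 29.4

(L/D)max = 29.4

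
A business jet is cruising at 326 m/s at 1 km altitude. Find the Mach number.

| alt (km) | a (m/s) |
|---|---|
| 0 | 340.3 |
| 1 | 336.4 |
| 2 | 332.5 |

At 1 km, from the table: a = 336.4 m/s.
M = v/a = 326 / 336.4 = 0.969

M = 0.969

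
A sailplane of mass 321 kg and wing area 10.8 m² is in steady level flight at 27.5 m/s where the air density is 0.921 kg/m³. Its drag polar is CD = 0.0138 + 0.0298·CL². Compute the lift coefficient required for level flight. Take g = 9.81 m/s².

CL = 0.837

In steady level flight, lift balances weight: W = mg = 321 × 9.81 = 3149 N.
q = ½ρv² = ½ × 0.921 × 27.5² = 348.3 Pa.
Required CL = L/(qS) = 3149/(348.3·10.8) = 0.8373.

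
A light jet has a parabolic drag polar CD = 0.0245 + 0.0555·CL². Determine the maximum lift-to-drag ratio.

(L/D)max = 13.6

For CD = CD0 + K·CL², (L/D)max occurs at CL* = √(CD0/K) and equals 1/(2√(K·CD0)).
(L/D)max = 1/(2√(0.0555 × 0.0245)) = 1/(2 × 0.03687) = 13.6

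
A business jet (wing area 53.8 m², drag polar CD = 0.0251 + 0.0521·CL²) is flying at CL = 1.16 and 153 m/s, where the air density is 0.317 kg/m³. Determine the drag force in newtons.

D = 19000 N

CD = 0.0251 + 0.0521 × 1.16² = 0.09521
D = ½ρv²S·CD = ½ × 0.317 × 153² × 53.8 × 0.09521 = 19000 N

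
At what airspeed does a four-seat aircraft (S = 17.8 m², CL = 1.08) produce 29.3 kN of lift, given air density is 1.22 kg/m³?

L = ½ρv²S·CL ⇒ v = √(2L/(ρ·S·CL))
v = √(2 × 29300 / (1.22 × 17.8 × 1.08)) = √2499 = 50 m/s

v = 50 m/s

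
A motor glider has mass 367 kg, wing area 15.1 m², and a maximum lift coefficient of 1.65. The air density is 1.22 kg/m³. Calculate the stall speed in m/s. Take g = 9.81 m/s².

Stall occurs when L = W at CL,max. W = mg = 367 × 9.81 = 3600 N.
V_stall = √(2W/(ρ·S·CL,max)) = √(2 × 3600 / (1.22 × 15.1 × 1.65))
V_stall = √236.9 = 15.4 m/s

V_stall = 15.4 m/s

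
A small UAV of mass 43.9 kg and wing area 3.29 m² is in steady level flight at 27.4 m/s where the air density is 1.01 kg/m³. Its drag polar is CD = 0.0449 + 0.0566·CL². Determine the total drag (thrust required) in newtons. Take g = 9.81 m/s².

D = 64.4 N

Weight W = mg = 43.9 × 9.81 = 430.66 N; in level flight L = W.
q = ½ρv² = ½ × 1.01 × 27.4² = 379.1 Pa.
Required CL = L/(qS) = 430.66/(379.1·3.29) = 0.3453.
CD = 0.0449 + 0.0566 × 0.3453² = 0.05165.
D = q·S·CD = 379.1 × 3.29 × 0.05165 = 64.42 N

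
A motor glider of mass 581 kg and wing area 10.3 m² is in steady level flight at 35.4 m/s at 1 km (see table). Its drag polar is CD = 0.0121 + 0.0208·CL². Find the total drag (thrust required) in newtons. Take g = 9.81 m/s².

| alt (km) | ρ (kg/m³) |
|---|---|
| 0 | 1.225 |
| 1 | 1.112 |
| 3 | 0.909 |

D = 181 N

At 1 km, from the table: ρ = 1.112 kg/m³.
Level flight ⇒ L = W = m·g = 581 × 9.81 = 5699.6 N.
Dynamic pressure q = 0.5 × 1.112 × 35.4² = 696.8 Pa.
CL = 2W/(ρv²S) = 2×5699.6/(1.112×35.4²×10.3) = 0.7942.
CD = 0.0121 + 0.0208 × 0.7942² = 0.02522.
D = q·S·CD = 696.8 × 10.3 × 0.02522 = 181 N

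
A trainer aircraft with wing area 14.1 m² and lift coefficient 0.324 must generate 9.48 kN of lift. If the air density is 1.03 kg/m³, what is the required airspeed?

L = ½ρv²S·CL ⇒ v = √(2L/(ρ·S·CL))
v = √(2 × 9480 / (1.03 × 14.1 × 0.324)) = √4029 = 63.5 m/s

v = 63.5 m/s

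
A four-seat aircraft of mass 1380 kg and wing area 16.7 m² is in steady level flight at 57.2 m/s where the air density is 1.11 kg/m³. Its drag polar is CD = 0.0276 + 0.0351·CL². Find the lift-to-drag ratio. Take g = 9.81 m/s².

Weight W = mg = 1380 × 9.81 = 13538 N; in level flight L = W.
Dynamic pressure q = 0.5 × 1.11 × 57.2² = 1816 Pa.
CL = W/(q·S) = 13538 / (1816 × 16.7) = 0.4464.
CD = 0.0276 + 0.0351 × 0.4464² = 0.0346.
L/D = CL/CD = 0.4464 / 0.0346 = 12.9

L/D = 12.9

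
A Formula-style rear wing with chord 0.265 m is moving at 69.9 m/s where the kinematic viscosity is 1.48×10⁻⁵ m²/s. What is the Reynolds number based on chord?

Re = v·c/ν = 69.9 × 0.265 / (1.48×10⁻⁵) = 1.25×10^6

Re = 1.25×10^6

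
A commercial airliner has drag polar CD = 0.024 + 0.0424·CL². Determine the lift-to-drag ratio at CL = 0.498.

CD = 0.024 + 0.0424 × 0.498² = 0.03452
L/D = CL/CD = 0.498 / 0.03452 = 14.4

L/D = 14.4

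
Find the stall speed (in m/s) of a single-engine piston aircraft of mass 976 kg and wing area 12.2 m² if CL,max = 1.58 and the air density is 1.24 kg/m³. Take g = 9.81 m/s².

At stall, lift equals weight: L = W = m·g = 976 × 9.81 = 9575 N.
From L = ½ρV²S·CL,max = W: V_stall = √(2W/(ρSCL,max)) = √(2·9575/(1.24·12.2·1.58))
V_stall = √801.1 = 28.3 m/s

V_stall = 28.3 m/s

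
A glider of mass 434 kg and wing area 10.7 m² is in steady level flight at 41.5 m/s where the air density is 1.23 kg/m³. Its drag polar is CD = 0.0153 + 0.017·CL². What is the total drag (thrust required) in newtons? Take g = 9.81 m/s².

D = 201 N

Weight W = mg = 434 × 9.81 = 4257.5 N; in level flight L = W.
Dynamic pressure q = 0.5 × 1.23 × 41.5² = 1059 Pa.
Required CL = L/(qS) = 4257.5/(1059·10.7) = 0.3757.
CD = 0.0153 + 0.017 × 0.3757² = 0.0177.
D = q·S·CD = 1059 × 10.7 × 0.0177 = 200.6 N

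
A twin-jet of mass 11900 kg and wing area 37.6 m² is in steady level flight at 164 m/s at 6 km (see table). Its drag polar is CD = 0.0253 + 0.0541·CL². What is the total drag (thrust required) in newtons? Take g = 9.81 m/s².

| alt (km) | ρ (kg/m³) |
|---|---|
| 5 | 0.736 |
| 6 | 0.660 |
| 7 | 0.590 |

At 6 km, from the table: ρ = 0.660 kg/m³.
Weight W = mg = 11900 × 9.81 = 1.1674×10^5 N; in level flight L = W.
Dynamic pressure q = 0.5 × 0.66 × 164² = 8876 Pa.
Required CL = L/(qS) = 1.1674×10^5/(8876·37.6) = 0.3498.
CD = 0.0253 + 0.0541 × 0.3498² = 0.03192.
D = q·S·CD = 8876 × 37.6 × 0.03192 = 10650 N

D = 10700 N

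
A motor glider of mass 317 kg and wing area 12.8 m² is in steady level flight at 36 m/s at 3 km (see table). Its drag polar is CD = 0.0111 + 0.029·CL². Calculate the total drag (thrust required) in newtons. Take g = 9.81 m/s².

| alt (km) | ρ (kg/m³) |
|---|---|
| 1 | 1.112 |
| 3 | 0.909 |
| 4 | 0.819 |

At 3 km, from the table: ρ = 0.909 kg/m³.
In steady level flight, lift balances weight: W = mg = 317 × 9.81 = 3109.8 N.
q = ½ρv² = ½ × 0.909 × 36² = 589 Pa.
CL = 2W/(ρv²S) = 2×3109.8/(0.909×36²×12.8) = 0.4125.
CD = 0.0111 + 0.029 × 0.4125² = 0.01603.
D = q·S·CD = 589 × 12.8 × 0.01603 = 120.9 N

D = 121 N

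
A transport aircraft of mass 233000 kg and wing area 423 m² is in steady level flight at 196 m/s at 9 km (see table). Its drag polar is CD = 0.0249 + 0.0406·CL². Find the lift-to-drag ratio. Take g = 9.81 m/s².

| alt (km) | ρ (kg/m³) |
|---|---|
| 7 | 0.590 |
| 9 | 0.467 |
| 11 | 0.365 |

At 9 km, from the table: ρ = 0.467 kg/m³.
Level flight ⇒ L = W = m·g = 233000 × 9.81 = 2.2857×10^6 N.
Dynamic pressure q = 0.5 × 0.467 × 196² = 8970 Pa.
Required CL = L/(qS) = 2.2857×10^6/(8970·423) = 0.6024.
CD = 0.0249 + 0.0406 × 0.6024² = 0.03963.
L/D = CL/CD = 0.6024 / 0.03963 = 15.2

L/D = 15.2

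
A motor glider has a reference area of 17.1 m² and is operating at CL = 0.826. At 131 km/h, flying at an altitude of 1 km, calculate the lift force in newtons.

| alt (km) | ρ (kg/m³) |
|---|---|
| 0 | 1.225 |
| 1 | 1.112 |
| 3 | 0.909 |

L = 10400 N

At 1 km, from the table: ρ = 1.112 kg/m³.
Convert speed: v = 131 km/h ÷ 3.6 = 36.39 m/s.
Dynamic pressure q = ½ρv² = ½ × 1.112 × 36.39² = 736.2 Pa.
L = q·S·CL = 736.2 × 17.1 × 0.826 = 10400 N ≈ 10.4 kN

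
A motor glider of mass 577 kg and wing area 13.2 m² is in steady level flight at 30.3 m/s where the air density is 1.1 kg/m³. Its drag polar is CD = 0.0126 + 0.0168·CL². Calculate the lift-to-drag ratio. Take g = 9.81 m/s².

L/D = 34.4

In steady level flight, lift balances weight: W = mg = 577 × 9.81 = 5660.4 N.
q = ½ρv² = ½ × 1.1 × 30.3² = 504.9 Pa.
CL = W/(q·S) = 5660.4 / (504.9 × 13.2) = 0.8492.
CD = 0.0126 + 0.0168 × 0.8492² = 0.02472.
L/D = CL/CD = 0.8492 / 0.02472 = 34.4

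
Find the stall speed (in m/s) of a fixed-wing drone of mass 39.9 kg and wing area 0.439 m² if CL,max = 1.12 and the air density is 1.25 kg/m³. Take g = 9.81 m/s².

At stall, lift equals weight: L = W = m·g = 39.9 × 9.81 = 391.4 N.
V_stall = √(2W/(ρ·S·CL,max)) = √(2 × 391.4 / (1.25 × 0.439 × 1.12))
V_stall = √1274 = 35.7 m/s

V_stall = 35.7 m/s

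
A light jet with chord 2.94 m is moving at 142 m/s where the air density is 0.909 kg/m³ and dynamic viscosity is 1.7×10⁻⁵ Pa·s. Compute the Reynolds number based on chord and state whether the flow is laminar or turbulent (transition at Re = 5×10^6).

Re = 2.23×10^7 (turbulent)

Re = ρ·v·c/μ = 0.909 × 142 × 2.94 / (1.7×10⁻⁵) = 2.23×10^7
Since 2.23×10^7 > 5×10^6, the flow is turbulent.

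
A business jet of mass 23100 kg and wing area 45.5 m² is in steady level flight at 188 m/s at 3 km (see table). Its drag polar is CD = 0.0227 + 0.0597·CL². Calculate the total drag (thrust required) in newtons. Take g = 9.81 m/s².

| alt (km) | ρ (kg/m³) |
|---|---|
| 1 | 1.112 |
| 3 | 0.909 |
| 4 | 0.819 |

D = 20800 N

At 3 km, from the table: ρ = 0.909 kg/m³.
In steady level flight, lift balances weight: W = mg = 23100 × 9.81 = 2.2661×10^5 N.
Dynamic pressure q = 0.5 × 0.909 × 188² = 16060 Pa.
CL = W/(q·S) = 2.2661×10^5 / (16060 × 45.5) = 0.31.
CD = 0.0227 + 0.0597 × 0.31² = 0.02844.
D = q·S·CD = 16060 × 45.5 × 0.02844 = 20790 N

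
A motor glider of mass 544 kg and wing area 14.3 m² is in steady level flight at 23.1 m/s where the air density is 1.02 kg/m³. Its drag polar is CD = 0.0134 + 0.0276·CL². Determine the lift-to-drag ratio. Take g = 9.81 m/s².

L/D = 21

Weight W = mg = 544 × 9.81 = 5336.6 N; in level flight L = W.
q = ½ρv² = ½ × 1.02 × 23.1² = 272.1 Pa.
CL = 2W/(ρv²S) = 2×5336.6/(1.02×23.1²×14.3) = 1.371.
CD = 0.0134 + 0.0276 × 1.371² = 0.0653.
L/D = CL/CD = 1.371 / 0.0653 = 21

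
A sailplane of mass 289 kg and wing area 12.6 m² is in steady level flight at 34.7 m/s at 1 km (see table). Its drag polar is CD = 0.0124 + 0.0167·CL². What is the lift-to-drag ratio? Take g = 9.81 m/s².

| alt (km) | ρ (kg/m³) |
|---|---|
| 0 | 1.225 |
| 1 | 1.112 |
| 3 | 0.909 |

At 1 km, from the table: ρ = 1.112 kg/m³.
Level flight ⇒ L = W = m·g = 289 × 9.81 = 2835.1 N.
q = ½ρv² = ½ × 1.112 × 34.7² = 669.5 Pa.
CL = W/(q·S) = 2835.1 / (669.5 × 12.6) = 0.3361.
CD = 0.0124 + 0.0167 × 0.3361² = 0.01429.
L/D = CL/CD = 0.3361 / 0.01429 = 23.5

L/D = 23.5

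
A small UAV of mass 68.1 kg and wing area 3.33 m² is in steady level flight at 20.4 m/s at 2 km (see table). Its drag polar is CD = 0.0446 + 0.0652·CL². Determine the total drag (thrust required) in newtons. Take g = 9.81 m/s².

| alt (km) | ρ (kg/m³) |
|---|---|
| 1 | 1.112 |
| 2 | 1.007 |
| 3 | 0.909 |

D = 72.8 N

At 2 km, from the table: ρ = 1.007 kg/m³.
Level flight ⇒ L = W = m·g = 68.1 × 9.81 = 668.06 N.
q = ½ρv² = ½ × 1.007 × 20.4² = 209.5 Pa.
CL = 2W/(ρv²S) = 2×668.06/(1.007×20.4²×3.33) = 0.9574.
CD = 0.0446 + 0.0652 × 0.9574² = 0.1044.
D = q·S·CD = 209.5 × 3.33 × 0.1044 = 72.82 N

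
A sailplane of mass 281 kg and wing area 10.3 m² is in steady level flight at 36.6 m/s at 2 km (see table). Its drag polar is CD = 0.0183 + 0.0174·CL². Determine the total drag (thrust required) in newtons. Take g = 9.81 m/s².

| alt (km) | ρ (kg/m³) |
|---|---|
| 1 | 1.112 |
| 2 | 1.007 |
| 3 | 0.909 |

At 2 km, from the table: ρ = 1.007 kg/m³.
In steady level flight, lift balances weight: W = mg = 281 × 9.81 = 2756.6 N.
Dynamic pressure q = 0.5 × 1.007 × 36.6² = 674.5 Pa.
CL = W/(q·S) = 2756.6 / (674.5 × 10.3) = 0.3968.
CD = 0.0183 + 0.0174 × 0.3968² = 0.02104.
D = q·S·CD = 674.5 × 10.3 × 0.02104 = 146.2 N

D = 146 N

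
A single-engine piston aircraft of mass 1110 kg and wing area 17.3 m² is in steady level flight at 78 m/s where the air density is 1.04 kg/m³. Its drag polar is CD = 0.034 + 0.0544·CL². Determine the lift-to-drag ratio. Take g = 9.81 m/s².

L/D = 5.5

In steady level flight, lift balances weight: W = mg = 1110 × 9.81 = 10889 N.
q = ½ρv² = ½ × 1.04 × 78² = 3164 Pa.
CL = W/(q·S) = 10889 / (3164 × 17.3) = 0.199.
CD = 0.034 + 0.0544 × 0.199² = 0.03615.
L/D = CL/CD = 0.199 / 0.03615 = 5.5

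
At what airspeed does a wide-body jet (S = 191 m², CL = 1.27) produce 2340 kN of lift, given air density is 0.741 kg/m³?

L = ½ρv²S·CL ⇒ v = √(2L/(ρ·S·CL))
v = √(2 × 2.34×10^6 / (0.741 × 191 × 1.27)) = √26040 = 161 m/s

v = 161 m/s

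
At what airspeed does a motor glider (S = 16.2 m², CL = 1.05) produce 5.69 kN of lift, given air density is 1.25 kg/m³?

v = 23.1 m/s

L = ½ρv²S·CL ⇒ v = √(2L/(ρ·S·CL))
v = √(2 × 5690 / (1.25 × 16.2 × 1.05)) = √535.2 = 23.1 m/s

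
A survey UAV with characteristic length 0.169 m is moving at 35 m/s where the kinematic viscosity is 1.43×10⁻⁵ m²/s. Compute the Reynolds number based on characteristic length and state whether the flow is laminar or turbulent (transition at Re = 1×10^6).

Re = 4.14×10^5 (laminar)

Re = v·c/ν = 35 × 0.169 / (1.43×10⁻⁵) = 4.14×10^5
Since 4.14×10^5 < 1×10^6, the flow is laminar.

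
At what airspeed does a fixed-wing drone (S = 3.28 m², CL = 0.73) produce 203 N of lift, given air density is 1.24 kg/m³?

v = 11.7 m/s

L = ½ρv²S·CL ⇒ v = √(2L/(ρ·S·CL))
v = √(2 × 203 / (1.24 × 3.28 × 0.73)) = √136.7 = 11.7 m/s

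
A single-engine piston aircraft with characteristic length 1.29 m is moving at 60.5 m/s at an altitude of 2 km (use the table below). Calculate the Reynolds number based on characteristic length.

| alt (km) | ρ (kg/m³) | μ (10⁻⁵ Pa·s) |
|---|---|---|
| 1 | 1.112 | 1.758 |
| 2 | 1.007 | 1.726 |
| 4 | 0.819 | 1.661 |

Re = 4.55×10^6

At 2 km, from the table: ρ = 1.007 kg/m³, μ = 1.726×10⁻⁵ Pa·s.
Re = ρ·v·c/μ = 1.007 × 60.5 × 1.29 / (1.726×10⁻⁵) = 4.55×10^6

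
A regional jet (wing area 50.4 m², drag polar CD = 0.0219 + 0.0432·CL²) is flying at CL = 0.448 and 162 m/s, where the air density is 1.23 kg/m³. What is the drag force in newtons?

CD = 0.0219 + 0.0432 × 0.448² = 0.03057
D = ½ρv²S·CD = ½ × 1.23 × 162² × 50.4 × 0.03057 = 24900 N

D = 24900 N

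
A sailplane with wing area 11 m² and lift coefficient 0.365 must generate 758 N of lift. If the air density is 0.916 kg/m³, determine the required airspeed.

L = ½ρv²S·CL ⇒ v = √(2L/(ρ·S·CL))
v = √(2 × 758 / (0.916 × 11 × 0.365)) = √412.2 = 20.3 m/s

v = 20.3 m/s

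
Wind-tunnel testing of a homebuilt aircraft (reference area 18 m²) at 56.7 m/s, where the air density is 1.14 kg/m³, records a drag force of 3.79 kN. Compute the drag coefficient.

From D = ½ρv²S·CD, rearranging gives CD = 2D/(ρv²S).
CD = 2 × 3790 / (1.14 × 56.7² × 18) = 0.115

CD = 0.115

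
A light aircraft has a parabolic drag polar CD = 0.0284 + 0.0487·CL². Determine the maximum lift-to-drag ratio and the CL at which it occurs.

For CD = CD0 + K·CL², (L/D)max occurs at CL* = √(CD0/K) and equals 1/(2√(K·CD0)).
(L/D)max = 1/(2√(0.0487 × 0.0284)) = 1/(2 × 0.03719) = 13.4
CL* = √(0.0284/0.0487) = 0.764

(L/D)max = 13.4, at CL = 0.764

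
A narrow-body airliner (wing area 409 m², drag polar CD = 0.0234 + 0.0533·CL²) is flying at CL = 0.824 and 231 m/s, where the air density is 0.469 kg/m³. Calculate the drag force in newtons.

CD = 0.0234 + 0.0533 × 0.824² = 0.05959
D = ½ρv²S·CD = ½ × 0.469 × 231² × 409 × 0.05959 = 3.05×10^5 N

D = 3.05×10^5 N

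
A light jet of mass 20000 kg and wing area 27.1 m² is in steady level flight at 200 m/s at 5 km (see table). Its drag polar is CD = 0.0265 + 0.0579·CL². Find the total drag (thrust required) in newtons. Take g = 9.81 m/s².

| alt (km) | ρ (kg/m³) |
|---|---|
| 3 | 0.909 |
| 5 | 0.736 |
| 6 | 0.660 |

At 5 km, from the table: ρ = 0.736 kg/m³.
In steady level flight, lift balances weight: W = mg = 20000 × 9.81 = 1.962×10^5 N.
q = ½ρv² = ½ × 0.736 × 200² = 14720 Pa.
Required CL = L/(qS) = 1.962×10^5/(14720·27.1) = 0.4918.
CD = 0.0265 + 0.0579 × 0.4918² = 0.04051.
D = q·S·CD = 14720 × 27.1 × 0.04051 = 16160 N

D = 16200 N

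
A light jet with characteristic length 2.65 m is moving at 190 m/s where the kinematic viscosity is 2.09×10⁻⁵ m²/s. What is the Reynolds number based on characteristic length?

Re = 2.41×10^7

Re = v·c/ν = 190 × 2.65 / (2.09×10⁻⁵) = 2.41×10^7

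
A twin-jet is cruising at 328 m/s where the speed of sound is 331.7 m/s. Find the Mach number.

M = v/a = 328 / 331.7 = 0.989

M = 0.989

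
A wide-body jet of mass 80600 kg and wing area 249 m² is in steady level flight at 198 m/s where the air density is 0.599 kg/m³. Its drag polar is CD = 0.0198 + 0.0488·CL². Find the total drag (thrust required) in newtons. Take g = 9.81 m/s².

D = 68300 N

Level flight ⇒ L = W = m·g = 80600 × 9.81 = 7.9069×10^5 N.
q = ½ρv² = ½ × 0.599 × 198² = 11740 Pa.
CL = W/(q·S) = 7.9069×10^5 / (11740 × 249) = 0.2704.
CD = 0.0198 + 0.0488 × 0.2704² = 0.02337.
D = q·S·CD = 11740 × 249 × 0.02337 = 68320 N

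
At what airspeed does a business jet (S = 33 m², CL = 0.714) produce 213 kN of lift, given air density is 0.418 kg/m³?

L = ½ρv²S·CL ⇒ v = √(2L/(ρ·S·CL))
v = √(2 × 2.13×10^5 / (0.418 × 33 × 0.714)) = √43250 = 208 m/s

v = 208 m/s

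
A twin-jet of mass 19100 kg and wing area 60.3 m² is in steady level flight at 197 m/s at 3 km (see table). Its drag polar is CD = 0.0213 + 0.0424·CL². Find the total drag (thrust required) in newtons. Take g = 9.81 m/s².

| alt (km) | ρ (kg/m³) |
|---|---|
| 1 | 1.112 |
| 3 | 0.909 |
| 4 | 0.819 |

D = 24100 N

At 3 km, from the table: ρ = 0.909 kg/m³.
In steady level flight, lift balances weight: W = mg = 19100 × 9.81 = 1.8737×10^5 N.
Dynamic pressure q = 0.5 × 0.909 × 197² = 17640 Pa.
Required CL = L/(qS) = 1.8737×10^5/(17640·60.3) = 0.1762.
CD = 0.0213 + 0.0424 × 0.1762² = 0.02262.
D = q·S·CD = 17640 × 60.3 × 0.02262 = 24050 N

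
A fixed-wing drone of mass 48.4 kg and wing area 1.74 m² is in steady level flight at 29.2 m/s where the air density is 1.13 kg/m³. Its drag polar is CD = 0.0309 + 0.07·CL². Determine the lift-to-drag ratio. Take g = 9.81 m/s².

Weight W = mg = 48.4 × 9.81 = 474.8 N; in level flight L = W.
q = ½ρv² = ½ × 1.13 × 29.2² = 481.7 Pa.
Required CL = L/(qS) = 474.8/(481.7·1.74) = 0.5664.
CD = 0.0309 + 0.07 × 0.5664² = 0.05336.
L/D = CL/CD = 0.5664 / 0.05336 = 10.6

L/D = 10.6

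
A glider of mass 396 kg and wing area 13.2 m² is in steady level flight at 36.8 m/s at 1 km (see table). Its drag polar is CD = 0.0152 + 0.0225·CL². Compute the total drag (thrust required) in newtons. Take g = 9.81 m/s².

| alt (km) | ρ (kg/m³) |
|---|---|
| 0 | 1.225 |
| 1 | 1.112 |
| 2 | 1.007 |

D = 185 N

At 1 km, from the table: ρ = 1.112 kg/m³.
In steady level flight, lift balances weight: W = mg = 396 × 9.81 = 3884.8 N.
q = ½ρv² = ½ × 1.112 × 36.8² = 753 Pa.
CL = W/(q·S) = 3884.8 / (753 × 13.2) = 0.3909.
CD = 0.0152 + 0.0225 × 0.3909² = 0.01864.
D = q·S·CD = 753 × 13.2 × 0.01864 = 185.2 N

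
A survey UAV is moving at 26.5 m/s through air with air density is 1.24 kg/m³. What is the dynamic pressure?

q = 435 Pa

q = ½ρv² = ½ × 1.24 × 26.5² = 435 Pa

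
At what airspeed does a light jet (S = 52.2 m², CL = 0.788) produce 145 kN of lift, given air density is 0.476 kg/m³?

L = ½ρv²S·CL ⇒ v = √(2L/(ρ·S·CL))
v = √(2 × 1.45×10^5 / (0.476 × 52.2 × 0.788)) = √14810 = 122 m/s

v = 122 m/s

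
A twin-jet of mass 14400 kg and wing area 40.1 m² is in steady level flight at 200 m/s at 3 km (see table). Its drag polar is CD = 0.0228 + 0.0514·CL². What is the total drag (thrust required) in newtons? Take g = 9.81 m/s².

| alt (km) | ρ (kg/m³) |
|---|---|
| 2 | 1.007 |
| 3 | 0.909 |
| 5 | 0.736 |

At 3 km, from the table: ρ = 0.909 kg/m³.
Weight W = mg = 14400 × 9.81 = 1.4126×10^5 N; in level flight L = W.
q = ½ρv² = ½ × 0.909 × 200² = 18180 Pa.
CL = W/(q·S) = 1.4126×10^5 / (18180 × 40.1) = 0.1938.
CD = 0.0228 + 0.0514 × 0.1938² = 0.02473.
D = q·S·CD = 18180 × 40.1 × 0.02473 = 18030 N

D = 18000 N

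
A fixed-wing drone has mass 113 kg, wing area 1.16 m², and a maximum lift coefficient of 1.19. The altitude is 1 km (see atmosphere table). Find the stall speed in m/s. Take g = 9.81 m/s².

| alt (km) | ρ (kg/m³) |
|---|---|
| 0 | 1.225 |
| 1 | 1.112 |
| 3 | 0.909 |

At 1 km, from the table: ρ = 1.112 kg/m³.
Weight W = mg = 113 × 9.81 = 1109 N.
From L = ½ρV²S·CL,max = W: V_stall = √(2W/(ρSCL,max)) = √(2·1109/(1.112·1.16·1.19))
V_stall = √1444 = 38 m/s

V_stall = 38 m/s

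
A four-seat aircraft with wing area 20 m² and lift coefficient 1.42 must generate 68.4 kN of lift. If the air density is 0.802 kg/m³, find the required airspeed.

v = 77.5 m/s

L = ½ρv²S·CL ⇒ v = √(2L/(ρ·S·CL))
v = √(2 × 68400 / (0.802 × 20 × 1.42)) = √6006 = 77.5 m/s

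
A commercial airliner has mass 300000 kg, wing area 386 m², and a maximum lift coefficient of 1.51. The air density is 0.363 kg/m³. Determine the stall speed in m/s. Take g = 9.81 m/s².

Weight W = mg = 300000 × 9.81 = 2.943×10^6 N.
From L = ½ρV²S·CL,max = W: V_stall = √(2W/(ρSCL,max)) = √(2·2.943×10^6/(0.363·386·1.51))
V_stall = √27820 = 167 m/s

V_stall = 167 m/s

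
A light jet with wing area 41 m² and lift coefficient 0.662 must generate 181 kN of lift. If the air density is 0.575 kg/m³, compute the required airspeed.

L = ½ρv²S·CL ⇒ v = √(2L/(ρ·S·CL))
v = √(2 × 1.81×10^5 / (0.575 × 41 × 0.662)) = √23200 = 152 m/s

v = 152 m/s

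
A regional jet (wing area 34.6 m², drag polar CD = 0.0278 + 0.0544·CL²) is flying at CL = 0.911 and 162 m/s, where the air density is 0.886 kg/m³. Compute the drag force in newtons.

D = 29300 N

CD = 0.0278 + 0.0544 × 0.911² = 0.07295
D = ½ρv²S·CD = ½ × 0.886 × 162² × 34.6 × 0.07295 = 29300 N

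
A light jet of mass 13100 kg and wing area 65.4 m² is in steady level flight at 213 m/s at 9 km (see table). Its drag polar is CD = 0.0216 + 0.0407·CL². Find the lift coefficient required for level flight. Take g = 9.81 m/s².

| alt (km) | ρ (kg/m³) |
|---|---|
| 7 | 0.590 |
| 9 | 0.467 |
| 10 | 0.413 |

CL = 0.185

At 9 km, from the table: ρ = 0.467 kg/m³.
Weight W = mg = 13100 × 9.81 = 1.2851×10^5 N; in level flight L = W.
Dynamic pressure q = 0.5 × 0.467 × 213² = 10590 Pa.
CL = 2W/(ρv²S) = 2×1.2851×10^5/(0.467×213²×65.4) = 0.1855.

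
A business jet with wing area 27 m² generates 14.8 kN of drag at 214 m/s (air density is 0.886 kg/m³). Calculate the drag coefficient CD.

From D = ½ρv²S·CD, rearranging gives CD = 2D/(ρv²S).
CD = 2 × 14800 / (0.886 × 214² × 27) = 0.027

CD = 0.027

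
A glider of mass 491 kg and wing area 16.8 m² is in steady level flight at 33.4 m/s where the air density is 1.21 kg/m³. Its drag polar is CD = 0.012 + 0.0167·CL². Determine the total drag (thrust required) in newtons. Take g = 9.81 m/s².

In steady level flight, lift balances weight: W = mg = 491 × 9.81 = 4816.7 N.
Dynamic pressure q = 0.5 × 1.21 × 33.4² = 674.9 Pa.
CL = 2W/(ρv²S) = 2×4816.7/(1.21×33.4²×16.8) = 0.4248.
CD = 0.012 + 0.0167 × 0.4248² = 0.01501.
D = q·S·CD = 674.9 × 16.8 × 0.01501 = 170.2 N

D = 170 N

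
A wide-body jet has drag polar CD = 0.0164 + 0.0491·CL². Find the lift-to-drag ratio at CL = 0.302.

L/D = 14.5

CD = 0.0164 + 0.0491 × 0.302² = 0.02088
L/D = CL/CD = 0.302 / 0.02088 = 14.5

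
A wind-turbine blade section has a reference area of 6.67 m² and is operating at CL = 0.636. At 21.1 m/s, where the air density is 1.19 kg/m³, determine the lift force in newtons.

Dynamic pressure q = ½ρv² = ½ × 1.19 × 21.1² = 264.9 Pa.
L = q·S·CL = 264.9 × 6.67 × 0.636 = 1120 N

L = 1120 N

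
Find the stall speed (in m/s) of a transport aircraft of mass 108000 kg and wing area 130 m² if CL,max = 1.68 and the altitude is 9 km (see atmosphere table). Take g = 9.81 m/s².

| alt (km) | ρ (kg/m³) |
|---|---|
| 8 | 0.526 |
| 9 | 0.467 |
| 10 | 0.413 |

V_stall = 144 m/s

At 9 km, from the table: ρ = 0.467 kg/m³.
Weight W = mg = 108000 × 9.81 = 1.059×10^6 N.
V_stall = √(2W/(ρ·S·CL,max)) = √(2 × 1.059×10^6 / (0.467 × 130 × 1.68))
V_stall = √20780 = 144 m/s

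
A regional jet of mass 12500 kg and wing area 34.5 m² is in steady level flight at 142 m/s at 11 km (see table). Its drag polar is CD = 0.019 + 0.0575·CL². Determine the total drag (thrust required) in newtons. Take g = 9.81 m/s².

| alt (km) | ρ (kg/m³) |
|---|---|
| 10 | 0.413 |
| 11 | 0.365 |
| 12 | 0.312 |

At 11 km, from the table: ρ = 0.365 kg/m³.
Level flight ⇒ L = W = m·g = 12500 × 9.81 = 1.2262×10^5 N.
Dynamic pressure q = 0.5 × 0.365 × 142² = 3680 Pa.
CL = 2W/(ρv²S) = 2×1.2262×10^5/(0.365×142²×34.5) = 0.9659.
CD = 0.019 + 0.0575 × 0.9659² = 0.07264.
D = q·S·CD = 3680 × 34.5 × 0.07264 = 9223 N

D = 9220 N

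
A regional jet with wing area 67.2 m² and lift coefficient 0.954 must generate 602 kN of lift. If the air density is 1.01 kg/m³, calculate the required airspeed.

v = 136 m/s

L = ½ρv²S·CL ⇒ v = √(2L/(ρ·S·CL))
v = √(2 × 6.02×10^5 / (1.01 × 67.2 × 0.954)) = √18590 = 136 m/s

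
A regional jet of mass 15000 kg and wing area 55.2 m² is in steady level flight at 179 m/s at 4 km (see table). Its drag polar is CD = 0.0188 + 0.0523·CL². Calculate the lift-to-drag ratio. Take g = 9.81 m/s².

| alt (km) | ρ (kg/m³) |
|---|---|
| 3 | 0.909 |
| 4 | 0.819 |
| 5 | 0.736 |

L/D = 9.69

At 4 km, from the table: ρ = 0.819 kg/m³.
Weight W = mg = 15000 × 9.81 = 1.4715×10^5 N; in level flight L = W.
q = ½ρv² = ½ × 0.819 × 179² = 13120 Pa.
CL = W/(q·S) = 1.4715×10^5 / (13120 × 55.2) = 0.2032.
CD = 0.0188 + 0.0523 × 0.2032² = 0.02096.
L/D = CL/CD = 0.2032 / 0.02096 = 9.69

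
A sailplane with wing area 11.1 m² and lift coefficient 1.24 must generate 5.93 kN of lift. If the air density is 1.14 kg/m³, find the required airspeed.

L = ½ρv²S·CL ⇒ v = √(2L/(ρ·S·CL))
v = √(2 × 5930 / (1.14 × 11.1 × 1.24)) = √755.8 = 27.5 m/s

v = 27.5 m/s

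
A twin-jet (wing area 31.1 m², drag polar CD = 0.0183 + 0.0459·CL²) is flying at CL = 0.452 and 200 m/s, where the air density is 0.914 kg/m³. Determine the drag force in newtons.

CD = 0.0183 + 0.0459 × 0.452² = 0.02768
D = ½ρv²S·CD = ½ × 0.914 × 200² × 31.1 × 0.02768 = 15700 N

D = 15700 N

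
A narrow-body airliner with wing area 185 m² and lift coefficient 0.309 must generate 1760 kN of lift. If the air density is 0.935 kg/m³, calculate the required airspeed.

v = 257 m/s

L = ½ρv²S·CL ⇒ v = √(2L/(ρ·S·CL))
v = √(2 × 1.76×10^6 / (0.935 × 185 × 0.309)) = √65860 = 257 m/s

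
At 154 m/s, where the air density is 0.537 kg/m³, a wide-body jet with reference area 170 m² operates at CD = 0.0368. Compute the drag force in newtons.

D = 39800 N

D = ½ρv²S·CD = ½ × 0.537 × 154² × 170 × 0.0368 = 39800 N ≈ 39.8 kN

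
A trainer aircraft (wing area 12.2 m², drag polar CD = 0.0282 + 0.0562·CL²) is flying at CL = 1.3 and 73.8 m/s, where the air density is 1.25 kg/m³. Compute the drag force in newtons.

CD = 0.0282 + 0.0562 × 1.3² = 0.1232
D = ½ρv²S·CD = ½ × 1.25 × 73.8² × 12.2 × 0.1232 = 5120 N

D = 5120 N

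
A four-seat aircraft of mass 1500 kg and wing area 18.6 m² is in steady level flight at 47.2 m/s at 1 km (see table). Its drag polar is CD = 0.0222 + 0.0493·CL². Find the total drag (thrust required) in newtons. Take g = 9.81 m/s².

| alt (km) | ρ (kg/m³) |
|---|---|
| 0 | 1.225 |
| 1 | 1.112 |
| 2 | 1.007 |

At 1 km, from the table: ρ = 1.112 kg/m³.
In steady level flight, lift balances weight: W = mg = 1500 × 9.81 = 14715 N.
Dynamic pressure q = 0.5 × 1.112 × 47.2² = 1239 Pa.
CL = 2W/(ρv²S) = 2×14715/(1.112×47.2²×18.6) = 0.6387.
CD = 0.0222 + 0.0493 × 0.6387² = 0.04231.
D = q·S·CD = 1239 × 18.6 × 0.04231 = 974.8 N

D = 975 N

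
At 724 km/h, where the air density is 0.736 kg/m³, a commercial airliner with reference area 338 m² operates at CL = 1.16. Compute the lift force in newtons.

Convert speed: v = 724 km/h ÷ 3.6 = 201.1 m/s.
L = ½ρv²S·CL = ½ × 0.736 × 201.1² × 338 × 1.16 = 5.84×10^6 N ≈ 5840 kN

L = 5.84×10^6 N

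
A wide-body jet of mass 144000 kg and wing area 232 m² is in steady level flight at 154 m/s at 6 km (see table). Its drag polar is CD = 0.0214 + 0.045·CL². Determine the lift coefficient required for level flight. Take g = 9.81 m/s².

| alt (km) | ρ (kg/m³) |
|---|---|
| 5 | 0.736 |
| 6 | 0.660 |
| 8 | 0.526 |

CL = 0.778

At 6 km, from the table: ρ = 0.660 kg/m³.
Weight W = mg = 144000 × 9.81 = 1.4126×10^6 N; in level flight L = W.
q = ½ρv² = ½ × 0.66 × 154² = 7826 Pa.
Required CL = L/(qS) = 1.4126×10^6/(7826·232) = 0.778.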